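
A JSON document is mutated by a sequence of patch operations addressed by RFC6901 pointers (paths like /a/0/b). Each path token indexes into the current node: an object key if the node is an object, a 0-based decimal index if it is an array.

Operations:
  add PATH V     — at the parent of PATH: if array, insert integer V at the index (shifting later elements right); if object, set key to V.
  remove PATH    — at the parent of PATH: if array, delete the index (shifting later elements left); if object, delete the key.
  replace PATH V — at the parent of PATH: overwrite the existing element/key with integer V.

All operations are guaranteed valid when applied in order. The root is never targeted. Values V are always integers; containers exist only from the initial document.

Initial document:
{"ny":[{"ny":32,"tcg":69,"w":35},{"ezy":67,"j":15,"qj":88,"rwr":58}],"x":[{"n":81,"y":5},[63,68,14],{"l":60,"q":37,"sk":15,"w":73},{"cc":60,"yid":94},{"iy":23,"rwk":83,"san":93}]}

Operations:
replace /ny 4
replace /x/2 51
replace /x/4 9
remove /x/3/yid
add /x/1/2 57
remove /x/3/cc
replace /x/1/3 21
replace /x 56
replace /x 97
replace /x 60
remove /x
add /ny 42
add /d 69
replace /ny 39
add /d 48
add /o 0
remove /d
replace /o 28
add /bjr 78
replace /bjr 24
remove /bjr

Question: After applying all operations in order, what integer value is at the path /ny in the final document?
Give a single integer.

After op 1 (replace /ny 4): {"ny":4,"x":[{"n":81,"y":5},[63,68,14],{"l":60,"q":37,"sk":15,"w":73},{"cc":60,"yid":94},{"iy":23,"rwk":83,"san":93}]}
After op 2 (replace /x/2 51): {"ny":4,"x":[{"n":81,"y":5},[63,68,14],51,{"cc":60,"yid":94},{"iy":23,"rwk":83,"san":93}]}
After op 3 (replace /x/4 9): {"ny":4,"x":[{"n":81,"y":5},[63,68,14],51,{"cc":60,"yid":94},9]}
After op 4 (remove /x/3/yid): {"ny":4,"x":[{"n":81,"y":5},[63,68,14],51,{"cc":60},9]}
After op 5 (add /x/1/2 57): {"ny":4,"x":[{"n":81,"y":5},[63,68,57,14],51,{"cc":60},9]}
After op 6 (remove /x/3/cc): {"ny":4,"x":[{"n":81,"y":5},[63,68,57,14],51,{},9]}
After op 7 (replace /x/1/3 21): {"ny":4,"x":[{"n":81,"y":5},[63,68,57,21],51,{},9]}
After op 8 (replace /x 56): {"ny":4,"x":56}
After op 9 (replace /x 97): {"ny":4,"x":97}
After op 10 (replace /x 60): {"ny":4,"x":60}
After op 11 (remove /x): {"ny":4}
After op 12 (add /ny 42): {"ny":42}
After op 13 (add /d 69): {"d":69,"ny":42}
After op 14 (replace /ny 39): {"d":69,"ny":39}
After op 15 (add /d 48): {"d":48,"ny":39}
After op 16 (add /o 0): {"d":48,"ny":39,"o":0}
After op 17 (remove /d): {"ny":39,"o":0}
After op 18 (replace /o 28): {"ny":39,"o":28}
After op 19 (add /bjr 78): {"bjr":78,"ny":39,"o":28}
After op 20 (replace /bjr 24): {"bjr":24,"ny":39,"o":28}
After op 21 (remove /bjr): {"ny":39,"o":28}
Value at /ny: 39

Answer: 39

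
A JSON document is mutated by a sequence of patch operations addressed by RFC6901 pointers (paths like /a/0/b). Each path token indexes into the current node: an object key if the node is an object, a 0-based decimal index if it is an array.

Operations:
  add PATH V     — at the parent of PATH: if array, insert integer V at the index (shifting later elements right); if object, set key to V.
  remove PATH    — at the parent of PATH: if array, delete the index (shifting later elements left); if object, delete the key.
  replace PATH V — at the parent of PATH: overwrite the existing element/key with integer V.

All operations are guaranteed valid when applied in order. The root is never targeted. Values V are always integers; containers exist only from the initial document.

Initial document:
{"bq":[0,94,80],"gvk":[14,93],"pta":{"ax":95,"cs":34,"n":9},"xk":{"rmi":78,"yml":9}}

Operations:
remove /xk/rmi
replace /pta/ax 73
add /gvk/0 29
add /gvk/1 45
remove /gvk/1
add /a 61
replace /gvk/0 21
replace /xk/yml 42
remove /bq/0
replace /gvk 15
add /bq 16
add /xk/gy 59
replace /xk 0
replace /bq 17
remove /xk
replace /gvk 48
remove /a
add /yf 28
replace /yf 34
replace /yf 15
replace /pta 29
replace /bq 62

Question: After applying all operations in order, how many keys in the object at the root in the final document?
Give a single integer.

Answer: 4

Derivation:
After op 1 (remove /xk/rmi): {"bq":[0,94,80],"gvk":[14,93],"pta":{"ax":95,"cs":34,"n":9},"xk":{"yml":9}}
After op 2 (replace /pta/ax 73): {"bq":[0,94,80],"gvk":[14,93],"pta":{"ax":73,"cs":34,"n":9},"xk":{"yml":9}}
After op 3 (add /gvk/0 29): {"bq":[0,94,80],"gvk":[29,14,93],"pta":{"ax":73,"cs":34,"n":9},"xk":{"yml":9}}
After op 4 (add /gvk/1 45): {"bq":[0,94,80],"gvk":[29,45,14,93],"pta":{"ax":73,"cs":34,"n":9},"xk":{"yml":9}}
After op 5 (remove /gvk/1): {"bq":[0,94,80],"gvk":[29,14,93],"pta":{"ax":73,"cs":34,"n":9},"xk":{"yml":9}}
After op 6 (add /a 61): {"a":61,"bq":[0,94,80],"gvk":[29,14,93],"pta":{"ax":73,"cs":34,"n":9},"xk":{"yml":9}}
After op 7 (replace /gvk/0 21): {"a":61,"bq":[0,94,80],"gvk":[21,14,93],"pta":{"ax":73,"cs":34,"n":9},"xk":{"yml":9}}
After op 8 (replace /xk/yml 42): {"a":61,"bq":[0,94,80],"gvk":[21,14,93],"pta":{"ax":73,"cs":34,"n":9},"xk":{"yml":42}}
After op 9 (remove /bq/0): {"a":61,"bq":[94,80],"gvk":[21,14,93],"pta":{"ax":73,"cs":34,"n":9},"xk":{"yml":42}}
After op 10 (replace /gvk 15): {"a":61,"bq":[94,80],"gvk":15,"pta":{"ax":73,"cs":34,"n":9},"xk":{"yml":42}}
After op 11 (add /bq 16): {"a":61,"bq":16,"gvk":15,"pta":{"ax":73,"cs":34,"n":9},"xk":{"yml":42}}
After op 12 (add /xk/gy 59): {"a":61,"bq":16,"gvk":15,"pta":{"ax":73,"cs":34,"n":9},"xk":{"gy":59,"yml":42}}
After op 13 (replace /xk 0): {"a":61,"bq":16,"gvk":15,"pta":{"ax":73,"cs":34,"n":9},"xk":0}
After op 14 (replace /bq 17): {"a":61,"bq":17,"gvk":15,"pta":{"ax":73,"cs":34,"n":9},"xk":0}
After op 15 (remove /xk): {"a":61,"bq":17,"gvk":15,"pta":{"ax":73,"cs":34,"n":9}}
After op 16 (replace /gvk 48): {"a":61,"bq":17,"gvk":48,"pta":{"ax":73,"cs":34,"n":9}}
After op 17 (remove /a): {"bq":17,"gvk":48,"pta":{"ax":73,"cs":34,"n":9}}
After op 18 (add /yf 28): {"bq":17,"gvk":48,"pta":{"ax":73,"cs":34,"n":9},"yf":28}
After op 19 (replace /yf 34): {"bq":17,"gvk":48,"pta":{"ax":73,"cs":34,"n":9},"yf":34}
After op 20 (replace /yf 15): {"bq":17,"gvk":48,"pta":{"ax":73,"cs":34,"n":9},"yf":15}
After op 21 (replace /pta 29): {"bq":17,"gvk":48,"pta":29,"yf":15}
After op 22 (replace /bq 62): {"bq":62,"gvk":48,"pta":29,"yf":15}
Size at the root: 4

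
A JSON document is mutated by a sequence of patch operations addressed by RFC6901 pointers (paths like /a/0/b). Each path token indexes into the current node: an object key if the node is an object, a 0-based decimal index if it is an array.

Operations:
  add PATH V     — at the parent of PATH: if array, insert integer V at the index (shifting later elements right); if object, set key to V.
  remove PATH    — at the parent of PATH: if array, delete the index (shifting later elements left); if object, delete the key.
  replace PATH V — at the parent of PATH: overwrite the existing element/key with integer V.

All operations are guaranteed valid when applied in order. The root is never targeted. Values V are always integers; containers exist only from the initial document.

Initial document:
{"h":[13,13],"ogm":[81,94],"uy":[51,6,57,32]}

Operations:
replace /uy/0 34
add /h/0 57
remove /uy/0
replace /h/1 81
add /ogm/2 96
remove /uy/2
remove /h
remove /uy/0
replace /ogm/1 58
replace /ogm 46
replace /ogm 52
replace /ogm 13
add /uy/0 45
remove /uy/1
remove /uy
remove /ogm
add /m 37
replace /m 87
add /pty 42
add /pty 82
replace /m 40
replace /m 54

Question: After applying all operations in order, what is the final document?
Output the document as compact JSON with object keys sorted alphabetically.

After op 1 (replace /uy/0 34): {"h":[13,13],"ogm":[81,94],"uy":[34,6,57,32]}
After op 2 (add /h/0 57): {"h":[57,13,13],"ogm":[81,94],"uy":[34,6,57,32]}
After op 3 (remove /uy/0): {"h":[57,13,13],"ogm":[81,94],"uy":[6,57,32]}
After op 4 (replace /h/1 81): {"h":[57,81,13],"ogm":[81,94],"uy":[6,57,32]}
After op 5 (add /ogm/2 96): {"h":[57,81,13],"ogm":[81,94,96],"uy":[6,57,32]}
After op 6 (remove /uy/2): {"h":[57,81,13],"ogm":[81,94,96],"uy":[6,57]}
After op 7 (remove /h): {"ogm":[81,94,96],"uy":[6,57]}
After op 8 (remove /uy/0): {"ogm":[81,94,96],"uy":[57]}
After op 9 (replace /ogm/1 58): {"ogm":[81,58,96],"uy":[57]}
After op 10 (replace /ogm 46): {"ogm":46,"uy":[57]}
After op 11 (replace /ogm 52): {"ogm":52,"uy":[57]}
After op 12 (replace /ogm 13): {"ogm":13,"uy":[57]}
After op 13 (add /uy/0 45): {"ogm":13,"uy":[45,57]}
After op 14 (remove /uy/1): {"ogm":13,"uy":[45]}
After op 15 (remove /uy): {"ogm":13}
After op 16 (remove /ogm): {}
After op 17 (add /m 37): {"m":37}
After op 18 (replace /m 87): {"m":87}
After op 19 (add /pty 42): {"m":87,"pty":42}
After op 20 (add /pty 82): {"m":87,"pty":82}
After op 21 (replace /m 40): {"m":40,"pty":82}
After op 22 (replace /m 54): {"m":54,"pty":82}

Answer: {"m":54,"pty":82}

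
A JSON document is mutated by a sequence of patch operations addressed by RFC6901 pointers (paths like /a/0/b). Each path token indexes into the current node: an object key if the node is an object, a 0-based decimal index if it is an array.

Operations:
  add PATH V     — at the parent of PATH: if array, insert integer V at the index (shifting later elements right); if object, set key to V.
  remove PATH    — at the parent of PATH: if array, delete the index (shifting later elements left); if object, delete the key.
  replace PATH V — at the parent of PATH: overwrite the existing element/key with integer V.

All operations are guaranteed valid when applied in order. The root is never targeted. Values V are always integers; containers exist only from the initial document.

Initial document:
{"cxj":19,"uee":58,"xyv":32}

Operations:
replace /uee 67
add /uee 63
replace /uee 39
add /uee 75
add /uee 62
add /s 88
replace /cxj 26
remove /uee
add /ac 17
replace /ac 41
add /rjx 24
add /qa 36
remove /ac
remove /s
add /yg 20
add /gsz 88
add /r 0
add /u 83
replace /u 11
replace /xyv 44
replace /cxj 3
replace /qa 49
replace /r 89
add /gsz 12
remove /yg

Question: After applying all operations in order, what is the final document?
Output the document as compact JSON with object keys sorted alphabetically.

Answer: {"cxj":3,"gsz":12,"qa":49,"r":89,"rjx":24,"u":11,"xyv":44}

Derivation:
After op 1 (replace /uee 67): {"cxj":19,"uee":67,"xyv":32}
After op 2 (add /uee 63): {"cxj":19,"uee":63,"xyv":32}
After op 3 (replace /uee 39): {"cxj":19,"uee":39,"xyv":32}
After op 4 (add /uee 75): {"cxj":19,"uee":75,"xyv":32}
After op 5 (add /uee 62): {"cxj":19,"uee":62,"xyv":32}
After op 6 (add /s 88): {"cxj":19,"s":88,"uee":62,"xyv":32}
After op 7 (replace /cxj 26): {"cxj":26,"s":88,"uee":62,"xyv":32}
After op 8 (remove /uee): {"cxj":26,"s":88,"xyv":32}
After op 9 (add /ac 17): {"ac":17,"cxj":26,"s":88,"xyv":32}
After op 10 (replace /ac 41): {"ac":41,"cxj":26,"s":88,"xyv":32}
After op 11 (add /rjx 24): {"ac":41,"cxj":26,"rjx":24,"s":88,"xyv":32}
After op 12 (add /qa 36): {"ac":41,"cxj":26,"qa":36,"rjx":24,"s":88,"xyv":32}
After op 13 (remove /ac): {"cxj":26,"qa":36,"rjx":24,"s":88,"xyv":32}
After op 14 (remove /s): {"cxj":26,"qa":36,"rjx":24,"xyv":32}
After op 15 (add /yg 20): {"cxj":26,"qa":36,"rjx":24,"xyv":32,"yg":20}
After op 16 (add /gsz 88): {"cxj":26,"gsz":88,"qa":36,"rjx":24,"xyv":32,"yg":20}
After op 17 (add /r 0): {"cxj":26,"gsz":88,"qa":36,"r":0,"rjx":24,"xyv":32,"yg":20}
After op 18 (add /u 83): {"cxj":26,"gsz":88,"qa":36,"r":0,"rjx":24,"u":83,"xyv":32,"yg":20}
After op 19 (replace /u 11): {"cxj":26,"gsz":88,"qa":36,"r":0,"rjx":24,"u":11,"xyv":32,"yg":20}
After op 20 (replace /xyv 44): {"cxj":26,"gsz":88,"qa":36,"r":0,"rjx":24,"u":11,"xyv":44,"yg":20}
After op 21 (replace /cxj 3): {"cxj":3,"gsz":88,"qa":36,"r":0,"rjx":24,"u":11,"xyv":44,"yg":20}
After op 22 (replace /qa 49): {"cxj":3,"gsz":88,"qa":49,"r":0,"rjx":24,"u":11,"xyv":44,"yg":20}
After op 23 (replace /r 89): {"cxj":3,"gsz":88,"qa":49,"r":89,"rjx":24,"u":11,"xyv":44,"yg":20}
After op 24 (add /gsz 12): {"cxj":3,"gsz":12,"qa":49,"r":89,"rjx":24,"u":11,"xyv":44,"yg":20}
After op 25 (remove /yg): {"cxj":3,"gsz":12,"qa":49,"r":89,"rjx":24,"u":11,"xyv":44}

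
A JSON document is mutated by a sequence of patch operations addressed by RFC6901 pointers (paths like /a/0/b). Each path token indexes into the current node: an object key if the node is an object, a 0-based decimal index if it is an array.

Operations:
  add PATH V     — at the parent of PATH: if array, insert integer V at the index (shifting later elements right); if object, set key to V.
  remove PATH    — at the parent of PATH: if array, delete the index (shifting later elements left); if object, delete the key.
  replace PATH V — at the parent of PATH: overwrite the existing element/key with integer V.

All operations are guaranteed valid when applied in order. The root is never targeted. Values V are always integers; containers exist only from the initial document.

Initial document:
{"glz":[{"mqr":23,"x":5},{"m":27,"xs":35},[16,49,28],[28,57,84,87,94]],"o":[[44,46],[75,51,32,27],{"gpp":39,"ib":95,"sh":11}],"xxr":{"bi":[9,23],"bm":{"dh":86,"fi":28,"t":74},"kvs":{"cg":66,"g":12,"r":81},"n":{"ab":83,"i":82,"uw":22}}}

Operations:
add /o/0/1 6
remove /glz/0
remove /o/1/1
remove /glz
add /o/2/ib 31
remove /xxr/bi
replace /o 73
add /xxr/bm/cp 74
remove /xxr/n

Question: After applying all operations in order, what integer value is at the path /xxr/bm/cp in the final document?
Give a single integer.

Answer: 74

Derivation:
After op 1 (add /o/0/1 6): {"glz":[{"mqr":23,"x":5},{"m":27,"xs":35},[16,49,28],[28,57,84,87,94]],"o":[[44,6,46],[75,51,32,27],{"gpp":39,"ib":95,"sh":11}],"xxr":{"bi":[9,23],"bm":{"dh":86,"fi":28,"t":74},"kvs":{"cg":66,"g":12,"r":81},"n":{"ab":83,"i":82,"uw":22}}}
After op 2 (remove /glz/0): {"glz":[{"m":27,"xs":35},[16,49,28],[28,57,84,87,94]],"o":[[44,6,46],[75,51,32,27],{"gpp":39,"ib":95,"sh":11}],"xxr":{"bi":[9,23],"bm":{"dh":86,"fi":28,"t":74},"kvs":{"cg":66,"g":12,"r":81},"n":{"ab":83,"i":82,"uw":22}}}
After op 3 (remove /o/1/1): {"glz":[{"m":27,"xs":35},[16,49,28],[28,57,84,87,94]],"o":[[44,6,46],[75,32,27],{"gpp":39,"ib":95,"sh":11}],"xxr":{"bi":[9,23],"bm":{"dh":86,"fi":28,"t":74},"kvs":{"cg":66,"g":12,"r":81},"n":{"ab":83,"i":82,"uw":22}}}
After op 4 (remove /glz): {"o":[[44,6,46],[75,32,27],{"gpp":39,"ib":95,"sh":11}],"xxr":{"bi":[9,23],"bm":{"dh":86,"fi":28,"t":74},"kvs":{"cg":66,"g":12,"r":81},"n":{"ab":83,"i":82,"uw":22}}}
After op 5 (add /o/2/ib 31): {"o":[[44,6,46],[75,32,27],{"gpp":39,"ib":31,"sh":11}],"xxr":{"bi":[9,23],"bm":{"dh":86,"fi":28,"t":74},"kvs":{"cg":66,"g":12,"r":81},"n":{"ab":83,"i":82,"uw":22}}}
After op 6 (remove /xxr/bi): {"o":[[44,6,46],[75,32,27],{"gpp":39,"ib":31,"sh":11}],"xxr":{"bm":{"dh":86,"fi":28,"t":74},"kvs":{"cg":66,"g":12,"r":81},"n":{"ab":83,"i":82,"uw":22}}}
After op 7 (replace /o 73): {"o":73,"xxr":{"bm":{"dh":86,"fi":28,"t":74},"kvs":{"cg":66,"g":12,"r":81},"n":{"ab":83,"i":82,"uw":22}}}
After op 8 (add /xxr/bm/cp 74): {"o":73,"xxr":{"bm":{"cp":74,"dh":86,"fi":28,"t":74},"kvs":{"cg":66,"g":12,"r":81},"n":{"ab":83,"i":82,"uw":22}}}
After op 9 (remove /xxr/n): {"o":73,"xxr":{"bm":{"cp":74,"dh":86,"fi":28,"t":74},"kvs":{"cg":66,"g":12,"r":81}}}
Value at /xxr/bm/cp: 74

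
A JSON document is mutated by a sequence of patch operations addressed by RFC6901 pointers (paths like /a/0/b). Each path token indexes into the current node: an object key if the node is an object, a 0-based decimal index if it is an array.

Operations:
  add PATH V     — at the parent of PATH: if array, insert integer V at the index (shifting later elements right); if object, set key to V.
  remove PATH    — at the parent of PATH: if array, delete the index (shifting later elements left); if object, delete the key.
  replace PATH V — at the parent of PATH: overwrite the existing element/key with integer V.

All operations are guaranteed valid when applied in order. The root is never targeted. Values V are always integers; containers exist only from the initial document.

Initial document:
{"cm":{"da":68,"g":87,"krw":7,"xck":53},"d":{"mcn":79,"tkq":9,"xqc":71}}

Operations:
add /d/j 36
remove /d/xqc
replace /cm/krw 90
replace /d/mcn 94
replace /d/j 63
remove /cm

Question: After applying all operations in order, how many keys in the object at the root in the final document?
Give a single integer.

Answer: 1

Derivation:
After op 1 (add /d/j 36): {"cm":{"da":68,"g":87,"krw":7,"xck":53},"d":{"j":36,"mcn":79,"tkq":9,"xqc":71}}
After op 2 (remove /d/xqc): {"cm":{"da":68,"g":87,"krw":7,"xck":53},"d":{"j":36,"mcn":79,"tkq":9}}
After op 3 (replace /cm/krw 90): {"cm":{"da":68,"g":87,"krw":90,"xck":53},"d":{"j":36,"mcn":79,"tkq":9}}
After op 4 (replace /d/mcn 94): {"cm":{"da":68,"g":87,"krw":90,"xck":53},"d":{"j":36,"mcn":94,"tkq":9}}
After op 5 (replace /d/j 63): {"cm":{"da":68,"g":87,"krw":90,"xck":53},"d":{"j":63,"mcn":94,"tkq":9}}
After op 6 (remove /cm): {"d":{"j":63,"mcn":94,"tkq":9}}
Size at the root: 1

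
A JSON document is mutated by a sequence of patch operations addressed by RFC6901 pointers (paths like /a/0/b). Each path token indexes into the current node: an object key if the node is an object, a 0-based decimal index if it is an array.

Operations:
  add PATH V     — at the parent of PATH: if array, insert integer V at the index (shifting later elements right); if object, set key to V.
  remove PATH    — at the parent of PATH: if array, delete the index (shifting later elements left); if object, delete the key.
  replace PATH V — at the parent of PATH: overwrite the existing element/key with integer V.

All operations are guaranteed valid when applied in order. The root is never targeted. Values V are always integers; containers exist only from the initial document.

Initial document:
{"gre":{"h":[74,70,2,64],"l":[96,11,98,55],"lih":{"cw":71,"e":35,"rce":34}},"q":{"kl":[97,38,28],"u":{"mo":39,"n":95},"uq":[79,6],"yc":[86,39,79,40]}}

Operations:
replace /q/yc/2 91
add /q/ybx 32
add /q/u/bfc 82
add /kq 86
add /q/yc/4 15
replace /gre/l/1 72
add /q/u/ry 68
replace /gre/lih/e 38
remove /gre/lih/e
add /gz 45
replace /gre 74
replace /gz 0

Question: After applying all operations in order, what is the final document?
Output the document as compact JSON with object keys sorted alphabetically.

After op 1 (replace /q/yc/2 91): {"gre":{"h":[74,70,2,64],"l":[96,11,98,55],"lih":{"cw":71,"e":35,"rce":34}},"q":{"kl":[97,38,28],"u":{"mo":39,"n":95},"uq":[79,6],"yc":[86,39,91,40]}}
After op 2 (add /q/ybx 32): {"gre":{"h":[74,70,2,64],"l":[96,11,98,55],"lih":{"cw":71,"e":35,"rce":34}},"q":{"kl":[97,38,28],"u":{"mo":39,"n":95},"uq":[79,6],"ybx":32,"yc":[86,39,91,40]}}
After op 3 (add /q/u/bfc 82): {"gre":{"h":[74,70,2,64],"l":[96,11,98,55],"lih":{"cw":71,"e":35,"rce":34}},"q":{"kl":[97,38,28],"u":{"bfc":82,"mo":39,"n":95},"uq":[79,6],"ybx":32,"yc":[86,39,91,40]}}
After op 4 (add /kq 86): {"gre":{"h":[74,70,2,64],"l":[96,11,98,55],"lih":{"cw":71,"e":35,"rce":34}},"kq":86,"q":{"kl":[97,38,28],"u":{"bfc":82,"mo":39,"n":95},"uq":[79,6],"ybx":32,"yc":[86,39,91,40]}}
After op 5 (add /q/yc/4 15): {"gre":{"h":[74,70,2,64],"l":[96,11,98,55],"lih":{"cw":71,"e":35,"rce":34}},"kq":86,"q":{"kl":[97,38,28],"u":{"bfc":82,"mo":39,"n":95},"uq":[79,6],"ybx":32,"yc":[86,39,91,40,15]}}
After op 6 (replace /gre/l/1 72): {"gre":{"h":[74,70,2,64],"l":[96,72,98,55],"lih":{"cw":71,"e":35,"rce":34}},"kq":86,"q":{"kl":[97,38,28],"u":{"bfc":82,"mo":39,"n":95},"uq":[79,6],"ybx":32,"yc":[86,39,91,40,15]}}
After op 7 (add /q/u/ry 68): {"gre":{"h":[74,70,2,64],"l":[96,72,98,55],"lih":{"cw":71,"e":35,"rce":34}},"kq":86,"q":{"kl":[97,38,28],"u":{"bfc":82,"mo":39,"n":95,"ry":68},"uq":[79,6],"ybx":32,"yc":[86,39,91,40,15]}}
After op 8 (replace /gre/lih/e 38): {"gre":{"h":[74,70,2,64],"l":[96,72,98,55],"lih":{"cw":71,"e":38,"rce":34}},"kq":86,"q":{"kl":[97,38,28],"u":{"bfc":82,"mo":39,"n":95,"ry":68},"uq":[79,6],"ybx":32,"yc":[86,39,91,40,15]}}
After op 9 (remove /gre/lih/e): {"gre":{"h":[74,70,2,64],"l":[96,72,98,55],"lih":{"cw":71,"rce":34}},"kq":86,"q":{"kl":[97,38,28],"u":{"bfc":82,"mo":39,"n":95,"ry":68},"uq":[79,6],"ybx":32,"yc":[86,39,91,40,15]}}
After op 10 (add /gz 45): {"gre":{"h":[74,70,2,64],"l":[96,72,98,55],"lih":{"cw":71,"rce":34}},"gz":45,"kq":86,"q":{"kl":[97,38,28],"u":{"bfc":82,"mo":39,"n":95,"ry":68},"uq":[79,6],"ybx":32,"yc":[86,39,91,40,15]}}
After op 11 (replace /gre 74): {"gre":74,"gz":45,"kq":86,"q":{"kl":[97,38,28],"u":{"bfc":82,"mo":39,"n":95,"ry":68},"uq":[79,6],"ybx":32,"yc":[86,39,91,40,15]}}
After op 12 (replace /gz 0): {"gre":74,"gz":0,"kq":86,"q":{"kl":[97,38,28],"u":{"bfc":82,"mo":39,"n":95,"ry":68},"uq":[79,6],"ybx":32,"yc":[86,39,91,40,15]}}

Answer: {"gre":74,"gz":0,"kq":86,"q":{"kl":[97,38,28],"u":{"bfc":82,"mo":39,"n":95,"ry":68},"uq":[79,6],"ybx":32,"yc":[86,39,91,40,15]}}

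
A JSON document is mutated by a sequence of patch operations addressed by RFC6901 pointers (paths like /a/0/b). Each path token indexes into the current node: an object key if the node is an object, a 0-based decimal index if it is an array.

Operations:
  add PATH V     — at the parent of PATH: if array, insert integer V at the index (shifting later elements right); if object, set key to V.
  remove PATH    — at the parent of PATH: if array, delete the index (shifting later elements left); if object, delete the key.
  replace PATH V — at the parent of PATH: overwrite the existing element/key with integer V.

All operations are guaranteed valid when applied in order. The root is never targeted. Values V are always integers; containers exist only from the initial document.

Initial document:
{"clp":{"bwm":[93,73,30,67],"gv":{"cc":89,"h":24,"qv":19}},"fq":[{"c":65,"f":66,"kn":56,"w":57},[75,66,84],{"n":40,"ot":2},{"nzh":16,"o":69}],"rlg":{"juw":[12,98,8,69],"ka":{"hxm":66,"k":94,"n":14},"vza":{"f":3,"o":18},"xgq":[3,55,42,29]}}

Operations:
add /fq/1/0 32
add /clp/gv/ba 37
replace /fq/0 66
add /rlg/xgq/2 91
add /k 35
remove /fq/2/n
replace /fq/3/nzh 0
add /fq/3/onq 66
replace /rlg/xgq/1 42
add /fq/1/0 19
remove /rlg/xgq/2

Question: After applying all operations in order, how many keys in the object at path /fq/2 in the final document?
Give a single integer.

After op 1 (add /fq/1/0 32): {"clp":{"bwm":[93,73,30,67],"gv":{"cc":89,"h":24,"qv":19}},"fq":[{"c":65,"f":66,"kn":56,"w":57},[32,75,66,84],{"n":40,"ot":2},{"nzh":16,"o":69}],"rlg":{"juw":[12,98,8,69],"ka":{"hxm":66,"k":94,"n":14},"vza":{"f":3,"o":18},"xgq":[3,55,42,29]}}
After op 2 (add /clp/gv/ba 37): {"clp":{"bwm":[93,73,30,67],"gv":{"ba":37,"cc":89,"h":24,"qv":19}},"fq":[{"c":65,"f":66,"kn":56,"w":57},[32,75,66,84],{"n":40,"ot":2},{"nzh":16,"o":69}],"rlg":{"juw":[12,98,8,69],"ka":{"hxm":66,"k":94,"n":14},"vza":{"f":3,"o":18},"xgq":[3,55,42,29]}}
After op 3 (replace /fq/0 66): {"clp":{"bwm":[93,73,30,67],"gv":{"ba":37,"cc":89,"h":24,"qv":19}},"fq":[66,[32,75,66,84],{"n":40,"ot":2},{"nzh":16,"o":69}],"rlg":{"juw":[12,98,8,69],"ka":{"hxm":66,"k":94,"n":14},"vza":{"f":3,"o":18},"xgq":[3,55,42,29]}}
After op 4 (add /rlg/xgq/2 91): {"clp":{"bwm":[93,73,30,67],"gv":{"ba":37,"cc":89,"h":24,"qv":19}},"fq":[66,[32,75,66,84],{"n":40,"ot":2},{"nzh":16,"o":69}],"rlg":{"juw":[12,98,8,69],"ka":{"hxm":66,"k":94,"n":14},"vza":{"f":3,"o":18},"xgq":[3,55,91,42,29]}}
After op 5 (add /k 35): {"clp":{"bwm":[93,73,30,67],"gv":{"ba":37,"cc":89,"h":24,"qv":19}},"fq":[66,[32,75,66,84],{"n":40,"ot":2},{"nzh":16,"o":69}],"k":35,"rlg":{"juw":[12,98,8,69],"ka":{"hxm":66,"k":94,"n":14},"vza":{"f":3,"o":18},"xgq":[3,55,91,42,29]}}
After op 6 (remove /fq/2/n): {"clp":{"bwm":[93,73,30,67],"gv":{"ba":37,"cc":89,"h":24,"qv":19}},"fq":[66,[32,75,66,84],{"ot":2},{"nzh":16,"o":69}],"k":35,"rlg":{"juw":[12,98,8,69],"ka":{"hxm":66,"k":94,"n":14},"vza":{"f":3,"o":18},"xgq":[3,55,91,42,29]}}
After op 7 (replace /fq/3/nzh 0): {"clp":{"bwm":[93,73,30,67],"gv":{"ba":37,"cc":89,"h":24,"qv":19}},"fq":[66,[32,75,66,84],{"ot":2},{"nzh":0,"o":69}],"k":35,"rlg":{"juw":[12,98,8,69],"ka":{"hxm":66,"k":94,"n":14},"vza":{"f":3,"o":18},"xgq":[3,55,91,42,29]}}
After op 8 (add /fq/3/onq 66): {"clp":{"bwm":[93,73,30,67],"gv":{"ba":37,"cc":89,"h":24,"qv":19}},"fq":[66,[32,75,66,84],{"ot":2},{"nzh":0,"o":69,"onq":66}],"k":35,"rlg":{"juw":[12,98,8,69],"ka":{"hxm":66,"k":94,"n":14},"vza":{"f":3,"o":18},"xgq":[3,55,91,42,29]}}
After op 9 (replace /rlg/xgq/1 42): {"clp":{"bwm":[93,73,30,67],"gv":{"ba":37,"cc":89,"h":24,"qv":19}},"fq":[66,[32,75,66,84],{"ot":2},{"nzh":0,"o":69,"onq":66}],"k":35,"rlg":{"juw":[12,98,8,69],"ka":{"hxm":66,"k":94,"n":14},"vza":{"f":3,"o":18},"xgq":[3,42,91,42,29]}}
After op 10 (add /fq/1/0 19): {"clp":{"bwm":[93,73,30,67],"gv":{"ba":37,"cc":89,"h":24,"qv":19}},"fq":[66,[19,32,75,66,84],{"ot":2},{"nzh":0,"o":69,"onq":66}],"k":35,"rlg":{"juw":[12,98,8,69],"ka":{"hxm":66,"k":94,"n":14},"vza":{"f":3,"o":18},"xgq":[3,42,91,42,29]}}
After op 11 (remove /rlg/xgq/2): {"clp":{"bwm":[93,73,30,67],"gv":{"ba":37,"cc":89,"h":24,"qv":19}},"fq":[66,[19,32,75,66,84],{"ot":2},{"nzh":0,"o":69,"onq":66}],"k":35,"rlg":{"juw":[12,98,8,69],"ka":{"hxm":66,"k":94,"n":14},"vza":{"f":3,"o":18},"xgq":[3,42,42,29]}}
Size at path /fq/2: 1

Answer: 1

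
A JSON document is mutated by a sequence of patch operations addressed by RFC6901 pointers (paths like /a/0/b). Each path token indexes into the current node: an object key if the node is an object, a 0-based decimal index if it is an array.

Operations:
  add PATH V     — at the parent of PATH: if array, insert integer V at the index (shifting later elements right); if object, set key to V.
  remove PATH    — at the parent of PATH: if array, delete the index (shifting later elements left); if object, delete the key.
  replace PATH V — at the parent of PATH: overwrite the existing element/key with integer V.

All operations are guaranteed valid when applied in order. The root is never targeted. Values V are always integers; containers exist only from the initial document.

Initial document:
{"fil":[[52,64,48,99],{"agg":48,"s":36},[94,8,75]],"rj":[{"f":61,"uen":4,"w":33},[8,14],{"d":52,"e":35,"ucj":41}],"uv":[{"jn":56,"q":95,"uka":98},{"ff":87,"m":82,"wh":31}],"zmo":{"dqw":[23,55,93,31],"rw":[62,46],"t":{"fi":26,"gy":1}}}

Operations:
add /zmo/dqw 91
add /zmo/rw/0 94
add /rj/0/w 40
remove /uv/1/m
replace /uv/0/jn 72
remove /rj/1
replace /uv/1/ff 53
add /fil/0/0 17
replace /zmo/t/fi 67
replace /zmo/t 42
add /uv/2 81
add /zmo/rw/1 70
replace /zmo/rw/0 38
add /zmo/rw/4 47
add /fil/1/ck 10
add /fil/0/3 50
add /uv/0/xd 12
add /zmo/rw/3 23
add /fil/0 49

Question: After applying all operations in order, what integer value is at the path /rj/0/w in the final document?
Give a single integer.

After op 1 (add /zmo/dqw 91): {"fil":[[52,64,48,99],{"agg":48,"s":36},[94,8,75]],"rj":[{"f":61,"uen":4,"w":33},[8,14],{"d":52,"e":35,"ucj":41}],"uv":[{"jn":56,"q":95,"uka":98},{"ff":87,"m":82,"wh":31}],"zmo":{"dqw":91,"rw":[62,46],"t":{"fi":26,"gy":1}}}
After op 2 (add /zmo/rw/0 94): {"fil":[[52,64,48,99],{"agg":48,"s":36},[94,8,75]],"rj":[{"f":61,"uen":4,"w":33},[8,14],{"d":52,"e":35,"ucj":41}],"uv":[{"jn":56,"q":95,"uka":98},{"ff":87,"m":82,"wh":31}],"zmo":{"dqw":91,"rw":[94,62,46],"t":{"fi":26,"gy":1}}}
After op 3 (add /rj/0/w 40): {"fil":[[52,64,48,99],{"agg":48,"s":36},[94,8,75]],"rj":[{"f":61,"uen":4,"w":40},[8,14],{"d":52,"e":35,"ucj":41}],"uv":[{"jn":56,"q":95,"uka":98},{"ff":87,"m":82,"wh":31}],"zmo":{"dqw":91,"rw":[94,62,46],"t":{"fi":26,"gy":1}}}
After op 4 (remove /uv/1/m): {"fil":[[52,64,48,99],{"agg":48,"s":36},[94,8,75]],"rj":[{"f":61,"uen":4,"w":40},[8,14],{"d":52,"e":35,"ucj":41}],"uv":[{"jn":56,"q":95,"uka":98},{"ff":87,"wh":31}],"zmo":{"dqw":91,"rw":[94,62,46],"t":{"fi":26,"gy":1}}}
After op 5 (replace /uv/0/jn 72): {"fil":[[52,64,48,99],{"agg":48,"s":36},[94,8,75]],"rj":[{"f":61,"uen":4,"w":40},[8,14],{"d":52,"e":35,"ucj":41}],"uv":[{"jn":72,"q":95,"uka":98},{"ff":87,"wh":31}],"zmo":{"dqw":91,"rw":[94,62,46],"t":{"fi":26,"gy":1}}}
After op 6 (remove /rj/1): {"fil":[[52,64,48,99],{"agg":48,"s":36},[94,8,75]],"rj":[{"f":61,"uen":4,"w":40},{"d":52,"e":35,"ucj":41}],"uv":[{"jn":72,"q":95,"uka":98},{"ff":87,"wh":31}],"zmo":{"dqw":91,"rw":[94,62,46],"t":{"fi":26,"gy":1}}}
After op 7 (replace /uv/1/ff 53): {"fil":[[52,64,48,99],{"agg":48,"s":36},[94,8,75]],"rj":[{"f":61,"uen":4,"w":40},{"d":52,"e":35,"ucj":41}],"uv":[{"jn":72,"q":95,"uka":98},{"ff":53,"wh":31}],"zmo":{"dqw":91,"rw":[94,62,46],"t":{"fi":26,"gy":1}}}
After op 8 (add /fil/0/0 17): {"fil":[[17,52,64,48,99],{"agg":48,"s":36},[94,8,75]],"rj":[{"f":61,"uen":4,"w":40},{"d":52,"e":35,"ucj":41}],"uv":[{"jn":72,"q":95,"uka":98},{"ff":53,"wh":31}],"zmo":{"dqw":91,"rw":[94,62,46],"t":{"fi":26,"gy":1}}}
After op 9 (replace /zmo/t/fi 67): {"fil":[[17,52,64,48,99],{"agg":48,"s":36},[94,8,75]],"rj":[{"f":61,"uen":4,"w":40},{"d":52,"e":35,"ucj":41}],"uv":[{"jn":72,"q":95,"uka":98},{"ff":53,"wh":31}],"zmo":{"dqw":91,"rw":[94,62,46],"t":{"fi":67,"gy":1}}}
After op 10 (replace /zmo/t 42): {"fil":[[17,52,64,48,99],{"agg":48,"s":36},[94,8,75]],"rj":[{"f":61,"uen":4,"w":40},{"d":52,"e":35,"ucj":41}],"uv":[{"jn":72,"q":95,"uka":98},{"ff":53,"wh":31}],"zmo":{"dqw":91,"rw":[94,62,46],"t":42}}
After op 11 (add /uv/2 81): {"fil":[[17,52,64,48,99],{"agg":48,"s":36},[94,8,75]],"rj":[{"f":61,"uen":4,"w":40},{"d":52,"e":35,"ucj":41}],"uv":[{"jn":72,"q":95,"uka":98},{"ff":53,"wh":31},81],"zmo":{"dqw":91,"rw":[94,62,46],"t":42}}
After op 12 (add /zmo/rw/1 70): {"fil":[[17,52,64,48,99],{"agg":48,"s":36},[94,8,75]],"rj":[{"f":61,"uen":4,"w":40},{"d":52,"e":35,"ucj":41}],"uv":[{"jn":72,"q":95,"uka":98},{"ff":53,"wh":31},81],"zmo":{"dqw":91,"rw":[94,70,62,46],"t":42}}
After op 13 (replace /zmo/rw/0 38): {"fil":[[17,52,64,48,99],{"agg":48,"s":36},[94,8,75]],"rj":[{"f":61,"uen":4,"w":40},{"d":52,"e":35,"ucj":41}],"uv":[{"jn":72,"q":95,"uka":98},{"ff":53,"wh":31},81],"zmo":{"dqw":91,"rw":[38,70,62,46],"t":42}}
After op 14 (add /zmo/rw/4 47): {"fil":[[17,52,64,48,99],{"agg":48,"s":36},[94,8,75]],"rj":[{"f":61,"uen":4,"w":40},{"d":52,"e":35,"ucj":41}],"uv":[{"jn":72,"q":95,"uka":98},{"ff":53,"wh":31},81],"zmo":{"dqw":91,"rw":[38,70,62,46,47],"t":42}}
After op 15 (add /fil/1/ck 10): {"fil":[[17,52,64,48,99],{"agg":48,"ck":10,"s":36},[94,8,75]],"rj":[{"f":61,"uen":4,"w":40},{"d":52,"e":35,"ucj":41}],"uv":[{"jn":72,"q":95,"uka":98},{"ff":53,"wh":31},81],"zmo":{"dqw":91,"rw":[38,70,62,46,47],"t":42}}
After op 16 (add /fil/0/3 50): {"fil":[[17,52,64,50,48,99],{"agg":48,"ck":10,"s":36},[94,8,75]],"rj":[{"f":61,"uen":4,"w":40},{"d":52,"e":35,"ucj":41}],"uv":[{"jn":72,"q":95,"uka":98},{"ff":53,"wh":31},81],"zmo":{"dqw":91,"rw":[38,70,62,46,47],"t":42}}
After op 17 (add /uv/0/xd 12): {"fil":[[17,52,64,50,48,99],{"agg":48,"ck":10,"s":36},[94,8,75]],"rj":[{"f":61,"uen":4,"w":40},{"d":52,"e":35,"ucj":41}],"uv":[{"jn":72,"q":95,"uka":98,"xd":12},{"ff":53,"wh":31},81],"zmo":{"dqw":91,"rw":[38,70,62,46,47],"t":42}}
After op 18 (add /zmo/rw/3 23): {"fil":[[17,52,64,50,48,99],{"agg":48,"ck":10,"s":36},[94,8,75]],"rj":[{"f":61,"uen":4,"w":40},{"d":52,"e":35,"ucj":41}],"uv":[{"jn":72,"q":95,"uka":98,"xd":12},{"ff":53,"wh":31},81],"zmo":{"dqw":91,"rw":[38,70,62,23,46,47],"t":42}}
After op 19 (add /fil/0 49): {"fil":[49,[17,52,64,50,48,99],{"agg":48,"ck":10,"s":36},[94,8,75]],"rj":[{"f":61,"uen":4,"w":40},{"d":52,"e":35,"ucj":41}],"uv":[{"jn":72,"q":95,"uka":98,"xd":12},{"ff":53,"wh":31},81],"zmo":{"dqw":91,"rw":[38,70,62,23,46,47],"t":42}}
Value at /rj/0/w: 40

Answer: 40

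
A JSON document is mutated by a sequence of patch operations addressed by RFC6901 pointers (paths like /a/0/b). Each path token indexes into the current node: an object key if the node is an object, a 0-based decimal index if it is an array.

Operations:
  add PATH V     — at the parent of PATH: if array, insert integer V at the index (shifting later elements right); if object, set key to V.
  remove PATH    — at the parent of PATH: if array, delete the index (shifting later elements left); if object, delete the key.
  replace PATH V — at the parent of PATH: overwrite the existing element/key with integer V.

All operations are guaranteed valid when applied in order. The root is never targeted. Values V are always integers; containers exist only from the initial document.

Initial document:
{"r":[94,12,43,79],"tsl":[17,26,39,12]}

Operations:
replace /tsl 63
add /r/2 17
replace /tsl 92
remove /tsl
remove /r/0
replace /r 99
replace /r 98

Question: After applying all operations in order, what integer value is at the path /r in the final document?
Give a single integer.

After op 1 (replace /tsl 63): {"r":[94,12,43,79],"tsl":63}
After op 2 (add /r/2 17): {"r":[94,12,17,43,79],"tsl":63}
After op 3 (replace /tsl 92): {"r":[94,12,17,43,79],"tsl":92}
After op 4 (remove /tsl): {"r":[94,12,17,43,79]}
After op 5 (remove /r/0): {"r":[12,17,43,79]}
After op 6 (replace /r 99): {"r":99}
After op 7 (replace /r 98): {"r":98}
Value at /r: 98

Answer: 98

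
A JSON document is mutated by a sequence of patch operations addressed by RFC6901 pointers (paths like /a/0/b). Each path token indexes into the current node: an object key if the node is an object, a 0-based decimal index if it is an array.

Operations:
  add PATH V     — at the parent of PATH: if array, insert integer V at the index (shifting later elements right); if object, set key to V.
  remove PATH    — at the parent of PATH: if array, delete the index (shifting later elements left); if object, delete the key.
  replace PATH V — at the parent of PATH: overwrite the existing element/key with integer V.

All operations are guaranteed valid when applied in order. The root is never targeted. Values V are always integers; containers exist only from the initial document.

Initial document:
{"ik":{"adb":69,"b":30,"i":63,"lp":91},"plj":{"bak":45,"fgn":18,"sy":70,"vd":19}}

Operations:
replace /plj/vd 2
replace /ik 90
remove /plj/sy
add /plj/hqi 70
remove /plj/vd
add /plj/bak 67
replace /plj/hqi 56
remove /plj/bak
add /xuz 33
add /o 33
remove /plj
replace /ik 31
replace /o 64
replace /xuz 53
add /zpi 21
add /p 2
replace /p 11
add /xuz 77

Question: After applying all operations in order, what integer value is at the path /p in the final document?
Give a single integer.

After op 1 (replace /plj/vd 2): {"ik":{"adb":69,"b":30,"i":63,"lp":91},"plj":{"bak":45,"fgn":18,"sy":70,"vd":2}}
After op 2 (replace /ik 90): {"ik":90,"plj":{"bak":45,"fgn":18,"sy":70,"vd":2}}
After op 3 (remove /plj/sy): {"ik":90,"plj":{"bak":45,"fgn":18,"vd":2}}
After op 4 (add /plj/hqi 70): {"ik":90,"plj":{"bak":45,"fgn":18,"hqi":70,"vd":2}}
After op 5 (remove /plj/vd): {"ik":90,"plj":{"bak":45,"fgn":18,"hqi":70}}
After op 6 (add /plj/bak 67): {"ik":90,"plj":{"bak":67,"fgn":18,"hqi":70}}
After op 7 (replace /plj/hqi 56): {"ik":90,"plj":{"bak":67,"fgn":18,"hqi":56}}
After op 8 (remove /plj/bak): {"ik":90,"plj":{"fgn":18,"hqi":56}}
After op 9 (add /xuz 33): {"ik":90,"plj":{"fgn":18,"hqi":56},"xuz":33}
After op 10 (add /o 33): {"ik":90,"o":33,"plj":{"fgn":18,"hqi":56},"xuz":33}
After op 11 (remove /plj): {"ik":90,"o":33,"xuz":33}
After op 12 (replace /ik 31): {"ik":31,"o":33,"xuz":33}
After op 13 (replace /o 64): {"ik":31,"o":64,"xuz":33}
After op 14 (replace /xuz 53): {"ik":31,"o":64,"xuz":53}
After op 15 (add /zpi 21): {"ik":31,"o":64,"xuz":53,"zpi":21}
After op 16 (add /p 2): {"ik":31,"o":64,"p":2,"xuz":53,"zpi":21}
After op 17 (replace /p 11): {"ik":31,"o":64,"p":11,"xuz":53,"zpi":21}
After op 18 (add /xuz 77): {"ik":31,"o":64,"p":11,"xuz":77,"zpi":21}
Value at /p: 11

Answer: 11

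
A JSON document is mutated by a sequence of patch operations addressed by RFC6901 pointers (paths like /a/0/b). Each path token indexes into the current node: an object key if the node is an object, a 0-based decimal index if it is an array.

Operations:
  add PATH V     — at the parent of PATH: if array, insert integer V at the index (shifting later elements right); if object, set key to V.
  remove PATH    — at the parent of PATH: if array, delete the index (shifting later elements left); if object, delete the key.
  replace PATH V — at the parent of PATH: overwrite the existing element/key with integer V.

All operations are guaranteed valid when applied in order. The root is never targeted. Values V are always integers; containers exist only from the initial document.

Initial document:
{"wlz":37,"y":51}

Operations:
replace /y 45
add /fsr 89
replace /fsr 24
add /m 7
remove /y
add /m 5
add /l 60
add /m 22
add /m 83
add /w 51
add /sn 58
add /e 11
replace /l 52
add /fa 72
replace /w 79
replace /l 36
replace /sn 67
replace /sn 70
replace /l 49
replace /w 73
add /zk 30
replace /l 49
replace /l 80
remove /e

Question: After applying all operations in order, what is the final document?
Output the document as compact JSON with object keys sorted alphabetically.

After op 1 (replace /y 45): {"wlz":37,"y":45}
After op 2 (add /fsr 89): {"fsr":89,"wlz":37,"y":45}
After op 3 (replace /fsr 24): {"fsr":24,"wlz":37,"y":45}
After op 4 (add /m 7): {"fsr":24,"m":7,"wlz":37,"y":45}
After op 5 (remove /y): {"fsr":24,"m":7,"wlz":37}
After op 6 (add /m 5): {"fsr":24,"m":5,"wlz":37}
After op 7 (add /l 60): {"fsr":24,"l":60,"m":5,"wlz":37}
After op 8 (add /m 22): {"fsr":24,"l":60,"m":22,"wlz":37}
After op 9 (add /m 83): {"fsr":24,"l":60,"m":83,"wlz":37}
After op 10 (add /w 51): {"fsr":24,"l":60,"m":83,"w":51,"wlz":37}
After op 11 (add /sn 58): {"fsr":24,"l":60,"m":83,"sn":58,"w":51,"wlz":37}
After op 12 (add /e 11): {"e":11,"fsr":24,"l":60,"m":83,"sn":58,"w":51,"wlz":37}
After op 13 (replace /l 52): {"e":11,"fsr":24,"l":52,"m":83,"sn":58,"w":51,"wlz":37}
After op 14 (add /fa 72): {"e":11,"fa":72,"fsr":24,"l":52,"m":83,"sn":58,"w":51,"wlz":37}
After op 15 (replace /w 79): {"e":11,"fa":72,"fsr":24,"l":52,"m":83,"sn":58,"w":79,"wlz":37}
After op 16 (replace /l 36): {"e":11,"fa":72,"fsr":24,"l":36,"m":83,"sn":58,"w":79,"wlz":37}
After op 17 (replace /sn 67): {"e":11,"fa":72,"fsr":24,"l":36,"m":83,"sn":67,"w":79,"wlz":37}
After op 18 (replace /sn 70): {"e":11,"fa":72,"fsr":24,"l":36,"m":83,"sn":70,"w":79,"wlz":37}
After op 19 (replace /l 49): {"e":11,"fa":72,"fsr":24,"l":49,"m":83,"sn":70,"w":79,"wlz":37}
After op 20 (replace /w 73): {"e":11,"fa":72,"fsr":24,"l":49,"m":83,"sn":70,"w":73,"wlz":37}
After op 21 (add /zk 30): {"e":11,"fa":72,"fsr":24,"l":49,"m":83,"sn":70,"w":73,"wlz":37,"zk":30}
After op 22 (replace /l 49): {"e":11,"fa":72,"fsr":24,"l":49,"m":83,"sn":70,"w":73,"wlz":37,"zk":30}
After op 23 (replace /l 80): {"e":11,"fa":72,"fsr":24,"l":80,"m":83,"sn":70,"w":73,"wlz":37,"zk":30}
After op 24 (remove /e): {"fa":72,"fsr":24,"l":80,"m":83,"sn":70,"w":73,"wlz":37,"zk":30}

Answer: {"fa":72,"fsr":24,"l":80,"m":83,"sn":70,"w":73,"wlz":37,"zk":30}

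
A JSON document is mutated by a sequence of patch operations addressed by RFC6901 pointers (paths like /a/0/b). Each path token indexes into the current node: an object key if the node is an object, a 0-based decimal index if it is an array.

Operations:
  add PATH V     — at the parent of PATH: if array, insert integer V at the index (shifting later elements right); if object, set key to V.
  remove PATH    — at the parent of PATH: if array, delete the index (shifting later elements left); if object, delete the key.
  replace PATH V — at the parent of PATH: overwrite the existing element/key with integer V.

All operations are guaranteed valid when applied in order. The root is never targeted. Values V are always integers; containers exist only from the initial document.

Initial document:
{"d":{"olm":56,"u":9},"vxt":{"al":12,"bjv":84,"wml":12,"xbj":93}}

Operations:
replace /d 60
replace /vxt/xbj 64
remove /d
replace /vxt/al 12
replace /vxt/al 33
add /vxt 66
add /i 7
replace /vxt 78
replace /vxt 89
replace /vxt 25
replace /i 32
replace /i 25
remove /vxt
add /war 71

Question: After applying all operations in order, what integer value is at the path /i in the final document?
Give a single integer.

Answer: 25

Derivation:
After op 1 (replace /d 60): {"d":60,"vxt":{"al":12,"bjv":84,"wml":12,"xbj":93}}
After op 2 (replace /vxt/xbj 64): {"d":60,"vxt":{"al":12,"bjv":84,"wml":12,"xbj":64}}
After op 3 (remove /d): {"vxt":{"al":12,"bjv":84,"wml":12,"xbj":64}}
After op 4 (replace /vxt/al 12): {"vxt":{"al":12,"bjv":84,"wml":12,"xbj":64}}
After op 5 (replace /vxt/al 33): {"vxt":{"al":33,"bjv":84,"wml":12,"xbj":64}}
After op 6 (add /vxt 66): {"vxt":66}
After op 7 (add /i 7): {"i":7,"vxt":66}
After op 8 (replace /vxt 78): {"i":7,"vxt":78}
After op 9 (replace /vxt 89): {"i":7,"vxt":89}
After op 10 (replace /vxt 25): {"i":7,"vxt":25}
After op 11 (replace /i 32): {"i":32,"vxt":25}
After op 12 (replace /i 25): {"i":25,"vxt":25}
After op 13 (remove /vxt): {"i":25}
After op 14 (add /war 71): {"i":25,"war":71}
Value at /i: 25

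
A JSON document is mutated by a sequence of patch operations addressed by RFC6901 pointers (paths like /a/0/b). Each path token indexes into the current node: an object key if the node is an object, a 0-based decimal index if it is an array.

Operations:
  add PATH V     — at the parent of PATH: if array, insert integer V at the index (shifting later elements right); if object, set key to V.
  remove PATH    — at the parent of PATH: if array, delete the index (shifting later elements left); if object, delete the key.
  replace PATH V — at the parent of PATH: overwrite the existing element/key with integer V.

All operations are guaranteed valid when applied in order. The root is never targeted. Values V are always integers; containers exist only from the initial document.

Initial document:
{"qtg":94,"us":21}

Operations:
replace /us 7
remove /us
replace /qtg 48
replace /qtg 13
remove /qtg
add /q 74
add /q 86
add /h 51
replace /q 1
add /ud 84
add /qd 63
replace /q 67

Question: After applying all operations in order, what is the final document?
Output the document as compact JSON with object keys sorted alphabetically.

Answer: {"h":51,"q":67,"qd":63,"ud":84}

Derivation:
After op 1 (replace /us 7): {"qtg":94,"us":7}
After op 2 (remove /us): {"qtg":94}
After op 3 (replace /qtg 48): {"qtg":48}
After op 4 (replace /qtg 13): {"qtg":13}
After op 5 (remove /qtg): {}
After op 6 (add /q 74): {"q":74}
After op 7 (add /q 86): {"q":86}
After op 8 (add /h 51): {"h":51,"q":86}
After op 9 (replace /q 1): {"h":51,"q":1}
After op 10 (add /ud 84): {"h":51,"q":1,"ud":84}
After op 11 (add /qd 63): {"h":51,"q":1,"qd":63,"ud":84}
After op 12 (replace /q 67): {"h":51,"q":67,"qd":63,"ud":84}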